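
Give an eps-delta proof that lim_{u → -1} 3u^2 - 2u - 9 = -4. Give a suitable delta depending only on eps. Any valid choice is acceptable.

Let eps > 0 be given. We want delta > 0 such that 0 < |u + 1| < delta implies |(3u^2 - 2u - 9) + 4| < eps.
(3u^2 - 2u - 9) + 4 = 3u^2 - 2u - 5 = (u + 1)(3u - 5).
So |(3u^2 - 2u - 9) + 4| = |u + 1|·|3u - 5|.
Require delta ≤ 2. Then |u + 1| < 2 gives |u| < 3, and by the triangle inequality |3u - 5| ≤ 3·3 + 5 = 14.
Hence |(3u^2 - 2u - 9) + 4| ≤ 14|u + 1| < eps provided |u + 1| < eps/14.
Choosing delta = min(2, eps/14) ensures both conditions, hence |(3u^2 - 2u - 9) + 4| < eps.

delta = min(2, eps/14)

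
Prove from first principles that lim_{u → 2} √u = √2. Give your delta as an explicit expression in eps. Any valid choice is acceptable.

delta = min(2, √2·eps)

Let eps > 0 be given. We want delta > 0 such that 0 < |u − 2| < delta implies |√u − √2| < eps.
Rationalise: √u − √2 = (u − 2)/(√u + √2), so |√u − √2| = |u − 2|/(√u + √2).
Restrict delta ≤ 2 so that |u − 2| < 2 forces u > 0, and then √u + √2 > √2.
Hence |√u − √2| < |u − 2|/√2, which is < eps once |u − 2| < √2·eps.
Take delta = min(2, √2·eps). If 0 < |u − 2| < delta then u > 0 and |√u − √2| < |u − 2|/√2 < eps.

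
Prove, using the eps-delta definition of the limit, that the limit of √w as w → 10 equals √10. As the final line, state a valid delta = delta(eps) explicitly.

Suppose eps > 0. We want delta > 0 such that 0 < |w − 10| < delta implies |√w − √10| < eps.
Multiplying by the conjugate, |√w − √10| = |w − 10|/(√w + √10).
Restrict delta ≤ 10 so that |w − 10| < 10 forces w > 0, and then √w + √10 > √10.
Hence |√w − √10| < |w − 10|/√10, which is < eps once |w − 10| < √10·eps.
Take delta = min(10, √10·eps). If 0 < |w − 10| < delta then w > 0 and |√w − √10| < |w − 10|/√10 < eps.

delta = min(10, √10·eps)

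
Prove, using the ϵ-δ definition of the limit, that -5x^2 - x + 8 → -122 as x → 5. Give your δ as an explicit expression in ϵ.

δ = min(1, ϵ/56)

Let ϵ > 0. We want δ > 0 such that 0 < |x − 5| < δ implies |(-5x^2 - x + 8) + 122| < ϵ.
(-5x^2 - x + 8) + 122 = -5x^2 - x + 130 = (x − 5)(-5x - 26).
So |(-5x^2 - x + 8) + 122| = |x − 5|·|-5x - 26|.
Require δ ≤ 1. Then |x − 5| < 1 gives |x| < 6, and by the triangle inequality |-5x - 26| ≤ 5·6 + 26 = 56.
Hence |(-5x^2 - x + 8) + 122| ≤ 56|x − 5| < ϵ provided |x − 5| < ϵ/56.
Take δ = min(1, ϵ/56). Then 0 < |x − 5| < δ gives both |x − 5| < 1 and |x − 5| < ϵ/56, so |(-5x^2 - x + 8) + 122| < ϵ.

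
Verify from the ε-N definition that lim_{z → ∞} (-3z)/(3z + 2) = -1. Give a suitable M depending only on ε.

M = (2/3)/ε

Suppose ε > 0. We seek M > 0 such that z > M implies |(-3z)/(3z + 2) + 1| < ε.
(-3z)/(3z + 2) + 1 = (3(-3z) − (-3)(3z + 2)) / (3(3z + 2)) = 6/(3(3z + 2)).
For z > 0 we have 3z + 2 > 3z, so |(-3z)/(3z + 2) + 1| = 6/(3(3z + 2)) < 6/(3·3z) = (2/3)/z.
Thus |(-3z)/(3z + 2) + 1| < ε whenever z > (2/3)/ε.
Take M = (2/3)/ε. If z > M then |(-3z)/(3z + 2) + 1| < (2/3)/z < ε.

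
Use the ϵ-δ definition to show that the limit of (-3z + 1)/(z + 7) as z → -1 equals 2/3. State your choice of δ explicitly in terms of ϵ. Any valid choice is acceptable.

Let ϵ > 0. We want δ > 0 with 0 < |z + 1| < δ ⇒ |(-3z + 1)/(z + 7) − (2/3)| < ϵ.
Combining over a common denominator, (-3z + 1)/(z + 7) − (2/3) = [(-3z + 1)·6 − 4·(z + 7)] / [6·(z + 7)] = -22(z + 1) / (6(z + 7)).
So |(-3z + 1)/(z + 7) − (2/3)| = 22|z + 1| / (6·|z + 7|).
Require δ ≤ 3, so |z + 7| ≥ |6| − |z + 1| > 6 − 3 = 3.
Hence |(-3z + 1)/(z + 7) − (2/3)| < 22|z + 1|/(6·3) = (11/9)|z + 1|, which is < ϵ once |z + 1| < (9/11)ϵ.
Take δ = min(3, (9/11)ϵ). Then 0 < |z + 1| < δ forces both bounds, so |(-3z + 1)/(z + 7) − (2/3)| < ϵ.

δ = min(3, (9/11)ϵ)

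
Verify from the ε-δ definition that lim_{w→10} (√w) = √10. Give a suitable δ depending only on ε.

Fix ε > 0. We want δ > 0 such that 0 < |w − 10| < δ implies |√w − √10| < ε.
Multiplying by the conjugate, |√w − √10| = |w − 10|/(√w + √10).
Restrict δ ≤ 10 so that |w − 10| < 10 forces w > 0, and then √w + √10 > √10.
Hence |√w − √10| < |w − 10|/√10, which is < ε once |w − 10| < √10·ε.
Take δ = min(10, √10·ε). If 0 < |w − 10| < δ then w > 0 and |√w − √10| < |w − 10|/√10 < ε.

δ = min(10, √10·ε)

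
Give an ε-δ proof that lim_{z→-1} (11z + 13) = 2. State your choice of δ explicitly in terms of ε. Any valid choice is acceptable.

Fix ε > 0. We need δ > 0 so that 0 < |z + 1| < δ implies |(11z + 13) − 2| < ε.
|(11z + 13) − 2| = |11z + 11| = 11|z + 1|.
So 11|z + 1| < ε exactly when |z + 1| < ε/11.
Take δ = ε/11. If 0 < |z + 1| < δ then |(11z + 13) − 2| = 11|z + 1| < 11·(ε/11) = ε.

δ = ε/11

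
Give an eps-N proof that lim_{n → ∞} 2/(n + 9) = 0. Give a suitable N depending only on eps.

N = 2/eps

Fix eps > 0. For n ≥ 1, |2/(n + 9) − 0| = 2/(n + 9) ≤ 2/n.
We need 2/n < eps, i.e. n > 2/eps.
Take N = 2/eps. If n > N then |2/(n + 9)| ≤ 2/n < eps.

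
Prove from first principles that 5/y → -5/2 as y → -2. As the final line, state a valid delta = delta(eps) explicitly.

Let eps > 0. We seek delta > 0 such that 0 < |y + 2| < delta implies |5/y + 5/2| < eps.
|5/y + 5/2| = 5·|-2 − y|/(2·|y|) = 5|y + 2|/(2|y|).
Require delta ≤ 1 so that |y| > 2 − 1 = 1, hence 2|y| > 2.
Then |5/y + 5/2| < 5|y + 2|/2, which is < eps when |y + 2| < (2/5)eps.
Take delta = min(1, (2/5)eps). Then 0 < |y + 2| < delta gives both |y + 2| < 1 and |y + 2| < (2/5)eps, so |5/y + 5/2| < eps.

delta = min(1, (2/5)eps)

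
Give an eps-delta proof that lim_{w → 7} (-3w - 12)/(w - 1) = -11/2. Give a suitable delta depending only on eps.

Let eps > 0. We want delta > 0 with 0 < |w − 7| < delta ⇒ |(-3w - 12)/(w - 1) + 11/2| < eps.
Combining over a common denominator, (-3w - 12)/(w - 1) + 11/2 = [(-3w - 12)·6 − (-33)·(w - 1)] / [6·(w - 1)] = 15(w − 7) / (6(w - 1)).
So |(-3w - 12)/(w - 1) + 11/2| = 15|w − 7| / (6·|w − 1|).
Require delta ≤ 3, so |w − 1| ≥ |6| − |w − 7| > 6 − 3 = 3.
Hence |(-3w - 12)/(w - 1) + 11/2| < 15|w − 7|/(6·3) = (5/6)|w − 7|, which is < eps once |w − 7| < (6/5)eps.
Take delta = min(3, (6/5)eps). Then 0 < |w − 7| < delta forces both bounds, so |(-3w - 12)/(w - 1) + 11/2| < eps.

delta = min(3, (6/5)eps)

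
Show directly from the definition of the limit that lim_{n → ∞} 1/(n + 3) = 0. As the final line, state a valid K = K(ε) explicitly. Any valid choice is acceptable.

Suppose ε > 0. For n ≥ 1, |1/(n + 3) − 0| = 1/(n + 3) ≤ 1/n.
We need 1/n < ε, i.e. n > 1/ε.
Take K = 1/ε. If n > K then |1/(n + 3)| ≤ 1/n < ε.

K = 1/ε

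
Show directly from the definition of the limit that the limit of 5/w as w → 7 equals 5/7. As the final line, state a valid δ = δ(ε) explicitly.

δ = min(7/2, (49/10)ε)

Fix ε > 0. We seek δ > 0 such that 0 < |w − 7| < δ implies |5/w − (5/7)| < ε.
|5/w − (5/7)| = 5·|7 − w|/(7·|w|) = 5|w − 7|/(7|w|).
Require δ ≤ 7/2 so that |w| > 7 − 7/2 = 7/2, hence 7|w| > 49/2.
Then |5/w − (5/7)| < 5|w − 7|/(49/2), which is < ε when |w − 7| < (49/10)ε.
Take δ = min(7/2, (49/10)ε). Then 0 < |w − 7| < δ gives both |w − 7| < 7/2 and |w − 7| < (49/10)ε, so |5/w − (5/7)| < ε.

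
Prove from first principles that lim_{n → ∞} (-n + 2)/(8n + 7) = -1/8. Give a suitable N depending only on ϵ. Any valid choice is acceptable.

Let ϵ > 0. For n ≥ 1, |(-n + 2)/(8n + 7) + 1/8| = |23|/(8(8n + 7)) = 23/(8(8n + 7)).
Since 8n + 7 ≥ 8n for n ≥ 1, this is ≤ 23/(8·8n) = (23/64)/n.
So |(-n + 2)/(8n + 7) + 1/8| < ϵ whenever n > (23/64)/ϵ.
Take N = (23/64)/ϵ. If n > N then |(-n + 2)/(8n + 7) + 1/8| ≤ (23/64)/n < ϵ.

N = (23/64)/ϵ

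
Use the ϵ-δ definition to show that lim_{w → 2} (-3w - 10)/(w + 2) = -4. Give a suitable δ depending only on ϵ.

δ = min(2, 2ϵ)

Fix ϵ > 0. We want δ > 0 with 0 < |w − 2| < δ ⇒ |(-3w - 10)/(w + 2) + 4| < ϵ.
Combining over a common denominator, (-3w - 10)/(w + 2) + 4 = [(-3w - 10)·4 − (-16)·(w + 2)] / [4·(w + 2)] = 4(w − 2) / (4(w + 2)).
So |(-3w - 10)/(w + 2) + 4| = 4|w − 2| / (4·|w + 2|).
Require δ ≤ 2, so |w + 2| ≥ |4| − |w − 2| > 4 − 2 = 2.
Hence |(-3w - 10)/(w + 2) + 4| < 4|w − 2|/(4·2) = (1/2)|w − 2|, which is < ϵ once |w − 2| < 2ϵ.
Take δ = min(2, 2ϵ). Then 0 < |w − 2| < δ forces both bounds, so |(-3w - 10)/(w + 2) + 4| < ϵ.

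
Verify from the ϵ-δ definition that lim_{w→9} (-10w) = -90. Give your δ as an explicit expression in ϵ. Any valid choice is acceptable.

Fix ϵ > 0. We need δ > 0 so that 0 < |w − 9| < δ implies |(-10w) + 90| < ϵ.
|(-10w) + 90| = |-10w + 90| = 10|w − 9|.
Thus it suffices that |w − 9| < ϵ/10.
Choosing δ = ϵ/10 gives |(-10w) + 90| = 10|w − 9| < ϵ whenever |w − 9| < δ.

δ = ϵ/10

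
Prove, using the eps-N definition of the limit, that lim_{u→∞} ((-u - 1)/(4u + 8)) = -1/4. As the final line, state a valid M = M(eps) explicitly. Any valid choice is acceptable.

Suppose eps > 0. We seek M > 0 such that u > M implies |(-u - 1)/(4u + 8) + 1/4| < eps.
(-u - 1)/(4u + 8) + 1/4 = (4(-u - 1) − (-1)(4u + 8)) / (4(4u + 8)) = 4/(4(4u + 8)).
For u > 0 we have 4u + 8 > 4u, so |(-u - 1)/(4u + 8) + 1/4| = 4/(4(4u + 8)) < 4/(4·4u) = (1/4)/u.
Thus |(-u - 1)/(4u + 8) + 1/4| < eps whenever u > (1/4)/eps.
Take M = (1/4)/eps. If u > M then |(-u - 1)/(4u + 8) + 1/4| < (1/4)/u < eps.

M = (1/4)/eps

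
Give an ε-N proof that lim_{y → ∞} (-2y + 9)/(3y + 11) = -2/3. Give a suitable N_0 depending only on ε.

Let ε > 0 be given. We seek N_0 > 0 such that y > N_0 implies |(-2y + 9)/(3y + 11) + 2/3| < ε.
(-2y + 9)/(3y + 11) + 2/3 = (3(-2y + 9) − (-2)(3y + 11)) / (3(3y + 11)) = 49/(3(3y + 11)).
For y > 0 we have 3y + 11 > 3y, so |(-2y + 9)/(3y + 11) + 2/3| = 49/(3(3y + 11)) < 49/(3·3y) = (49/9)/y.
Thus |(-2y + 9)/(3y + 11) + 2/3| < ε whenever y > (49/9)/ε.
Take N_0 = (49/9)/ε. If y > N_0 then |(-2y + 9)/(3y + 11) + 2/3| < (49/9)/y < ε.

N_0 = (49/9)/ε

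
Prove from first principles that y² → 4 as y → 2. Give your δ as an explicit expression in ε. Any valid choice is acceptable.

Let ε > 0. We seek δ > 0 with 0 < |y − 2| < δ ⇒ |y² − 4| < ε.
Factor: y² − 4 = (y − 2)(y + 2), so |y² − 4| = |y − 2|·|y + 2|.
Impose δ ≤ 2 so that |y| < 4; then |y + 2| ≤ 6.
Hence |y² − 4| ≤ 6|y − 2|, which is < ε once |y − 2| < ε/6.
Take δ = min(2, ε/6). If 0 < |y − 2| < δ then both bounds hold and |y² − 4| ≤ 6|y − 2| < 6·(ε/6) = ε.

δ = min(2, ε/6)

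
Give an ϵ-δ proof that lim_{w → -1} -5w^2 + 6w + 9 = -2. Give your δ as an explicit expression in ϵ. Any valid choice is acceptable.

Let ϵ > 0. We want δ > 0 such that 0 < |w + 1| < δ implies |(-5w^2 + 6w + 9) + 2| < ϵ.
(-5w^2 + 6w + 9) + 2 = -5w^2 + 6w + 11 = (w + 1)(-5w + 11).
So |(-5w^2 + 6w + 9) + 2| = |w + 1|·|-5w + 11|.
Require δ ≤ 1. Then |w + 1| < 1 gives |w| < 2, and by the triangle inequality |-5w + 11| ≤ 5·2 + 11 = 21.
Hence |(-5w^2 + 6w + 9) + 2| ≤ 21|w + 1| < ϵ provided |w + 1| < ϵ/21.
Take δ = min(1, ϵ/21). Then 0 < |w + 1| < δ gives both |w + 1| < 1 and |w + 1| < ϵ/21, so |(-5w^2 + 6w + 9) + 2| < ϵ.

δ = min(1, ϵ/21)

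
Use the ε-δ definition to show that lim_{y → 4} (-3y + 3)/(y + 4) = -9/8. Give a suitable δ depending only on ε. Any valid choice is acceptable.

δ = min(4, (32/15)ε)

Suppose ε > 0. We want δ > 0 with 0 < |y − 4| < δ ⇒ |(-3y + 3)/(y + 4) + 9/8| < ε.
Combining over a common denominator, (-3y + 3)/(y + 4) + 9/8 = [(-3y + 3)·8 − (-9)·(y + 4)] / [8·(y + 4)] = -15(y − 4) / (8(y + 4)).
So |(-3y + 3)/(y + 4) + 9/8| = 15|y − 4| / (8·|y + 4|).
Restrict δ ≤ 4. Then |y − 4| < 4 gives |y + 4| = |(y − 4) + 8| ≥ 8 − 4 = 4.
Hence |(-3y + 3)/(y + 4) + 9/8| < 15|y − 4|/(8·4) = (15/32)|y − 4|, which is < ε once |y − 4| < (32/15)ε.
Take δ = min(4, (32/15)ε). Then 0 < |y − 4| < δ forces both bounds, so |(-3y + 3)/(y + 4) + 9/8| < ε.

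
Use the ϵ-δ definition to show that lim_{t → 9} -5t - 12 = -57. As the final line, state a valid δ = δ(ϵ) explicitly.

δ = ϵ/5

Let ϵ > 0. We need δ > 0 so that 0 < |t − 9| < δ implies |(-5t - 12) + 57| < ϵ.
Since (-5t - 12) + 57 = -5(t − 9), we have |(-5t - 12) + 57| = 5|t − 9|.
Thus it suffices that |t − 9| < ϵ/5.
Take δ = ϵ/5. If 0 < |t − 9| < δ then |(-5t - 12) + 57| = 5|t − 9| < 5·(ϵ/5) = ϵ.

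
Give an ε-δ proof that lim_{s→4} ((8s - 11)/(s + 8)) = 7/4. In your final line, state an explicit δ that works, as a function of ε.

Suppose ε > 0. We want δ > 0 with 0 < |s − 4| < δ ⇒ |(8s - 11)/(s + 8) − (7/4)| < ε.
Combining over a common denominator, (8s - 11)/(s + 8) − (7/4) = [(8s - 11)·12 − 21·(s + 8)] / [12·(s + 8)] = 75(s − 4) / (12(s + 8)).
So |(8s - 11)/(s + 8) − (7/4)| = 75|s − 4| / (12·|s + 8|).
Restrict δ ≤ 6. Then |s − 4| < 6 gives |s + 8| = |(s − 4) + 12| ≥ 12 − 6 = 6.
Hence |(8s - 11)/(s + 8) − (7/4)| < 75|s − 4|/(12·6) = (25/24)|s − 4|, which is < ε once |s − 4| < (24/25)ε.
Take δ = min(6, (24/25)ε). Then 0 < |s − 4| < δ forces both bounds, so |(8s - 11)/(s + 8) − (7/4)| < ε.

δ = min(6, (24/25)ε)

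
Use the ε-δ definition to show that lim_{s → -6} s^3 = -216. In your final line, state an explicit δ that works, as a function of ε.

δ = min(1, ε/127)

Let ε > 0 be given. We seek δ > 0 with 0 < |s + 6| < δ ⇒ |s^3 + 216| < ε.
Factor: s^3 + 216 = (s + 6)(s^2 - 6s + 36), so |s^3 + 216| = |s + 6|·|s^2 - 6s + 36|.
Restrict δ ≤ 1. Then |s + 6| < 1 gives |s| < 7, so by the triangle inequality |s^2 - 6s + 36| ≤ 7^2 + 6·7 + 36 = 127.
Hence |s^3 + 216| ≤ 127|s + 6|, which is < ε once |s + 6| < ε/127.
Take δ = min(1, ε/127). If 0 < |s + 6| < δ then both bounds hold and |s^3 + 216| ≤ 127|s + 6| < 127·(ε/127) = ε.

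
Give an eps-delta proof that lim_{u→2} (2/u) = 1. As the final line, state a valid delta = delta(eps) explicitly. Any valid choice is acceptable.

Let eps > 0. We seek delta > 0 such that 0 < |u − 2| < delta implies |2/u − 1| < eps.
|2/u − 1| = 2·|2 − u|/(2·|u|) = 2|u − 2|/(2|u|).
Require delta ≤ 1 so that |u| > 2 − 1 = 1, hence 2|u| > 2.
Then |2/u − 1| < 2|u − 2|/2, which is < eps when |u − 2| < eps.
Take delta = min(1, eps). Then 0 < |u − 2| < delta gives both |u − 2| < 1 and |u − 2| < eps, so |2/u − 1| < eps.

delta = min(1, eps)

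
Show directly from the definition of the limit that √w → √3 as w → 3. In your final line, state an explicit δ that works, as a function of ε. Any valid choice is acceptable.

δ = min(3, √3·ε)

Fix ε > 0. We want δ > 0 such that 0 < |w − 3| < δ implies |√w − √3| < ε.
Multiplying by the conjugate, |√w − √3| = |w − 3|/(√w + √3).
Restrict δ ≤ 3 so that |w − 3| < 3 forces w > 0, and then √w + √3 > √3.
Hence |√w − √3| < |w − 3|/√3, which is < ε once |w − 3| < √3·ε.
Take δ = min(3, √3·ε). If 0 < |w − 3| < δ then w > 0 and |√w − √3| < |w − 3|/√3 < ε.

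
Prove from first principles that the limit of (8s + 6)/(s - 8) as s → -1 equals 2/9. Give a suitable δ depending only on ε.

Fix ε > 0. We want δ > 0 with 0 < |s + 1| < δ ⇒ |(8s + 6)/(s - 8) − (2/9)| < ε.
Combining over a common denominator, (8s + 6)/(s - 8) − (2/9) = [(8s + 6)·(-9) − (-2)·(s - 8)] / [(-9)·(s - 8)] = -70(s + 1) / ((-9)(s - 8)).
So |(8s + 6)/(s - 8) − (2/9)| = 70|s + 1| / (9·|s − 8|).
Restrict δ ≤ 9/2. Then |s + 1| < 9/2 gives |s − 8| = |(s + 1) + (-9)| ≥ 9 − 9/2 = 9/2.
Hence |(8s + 6)/(s - 8) − (2/9)| < 70|s + 1|/(9·(9/2)) = (140/81)|s + 1|, which is < ε once |s + 1| < (81/140)ε.
Take δ = min(9/2, (81/140)ε). Then 0 < |s + 1| < δ forces both bounds, so |(8s + 6)/(s - 8) − (2/9)| < ε.

δ = min(9/2, (81/140)ε)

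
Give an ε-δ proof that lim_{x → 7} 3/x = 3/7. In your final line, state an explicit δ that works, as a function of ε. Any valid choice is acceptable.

Let ε > 0 be given. We seek δ > 0 such that 0 < |x − 7| < δ implies |3/x − (3/7)| < ε.
|3/x − (3/7)| = 3·|7 − x|/(7·|x|) = 3|x − 7|/(7|x|).
Require δ ≤ 7/2 so that |x| > 7 − 7/2 = 7/2, hence 7|x| > 49/2.
Then |3/x − (3/7)| < 3|x − 7|/(49/2), which is < ε when |x − 7| < (49/6)ε.
Take δ = min(7/2, (49/6)ε). Then 0 < |x − 7| < δ gives both |x − 7| < 7/2 and |x − 7| < (49/6)ε, so |3/x − (3/7)| < ε.

δ = min(7/2, (49/6)ε)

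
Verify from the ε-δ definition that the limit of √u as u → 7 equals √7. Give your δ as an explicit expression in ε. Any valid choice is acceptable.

Suppose ε > 0. We want δ > 0 such that 0 < |u − 7| < δ implies |√u − √7| < ε.
Multiplying by the conjugate, |√u − √7| = |u − 7|/(√u + √7).
Restrict δ ≤ 7 so that |u − 7| < 7 forces u > 0, and then √u + √7 > √7.
Hence |√u − √7| < |u − 7|/√7, which is < ε once |u − 7| < √7·ε.
Take δ = min(7, √7·ε). If 0 < |u − 7| < δ then u > 0 and |√u − √7| < |u − 7|/√7 < ε.

δ = min(7, √7·ε)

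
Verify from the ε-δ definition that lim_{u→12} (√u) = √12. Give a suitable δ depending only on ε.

Let ε > 0. We want δ > 0 such that 0 < |u − 12| < δ implies |√u − √12| < ε.
Rationalise: √u − √12 = (u − 12)/(√u + √12), so |√u − √12| = |u − 12|/(√u + √12).
Restrict δ ≤ 12 so that |u − 12| < 12 forces u > 0, and then √u + √12 > √12.
Hence |√u − √12| < |u − 12|/√12, which is < ε once |u − 12| < √12·ε.
Take δ = min(12, √12·ε). If 0 < |u − 12| < δ then u > 0 and |√u − √12| < |u − 12|/√12 < ε.

δ = min(12, √12·ε)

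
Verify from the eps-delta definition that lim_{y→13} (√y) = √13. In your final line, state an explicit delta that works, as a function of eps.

Fix eps > 0. We want delta > 0 such that 0 < |y − 13| < delta implies |√y − √13| < eps.
Rationalise: √y − √13 = (y − 13)/(√y + √13), so |√y − √13| = |y − 13|/(√y + √13).
Restrict delta ≤ 13 so that |y − 13| < 13 forces y > 0, and then √y + √13 > √13.
Hence |√y − √13| < |y − 13|/√13, which is < eps once |y − 13| < √13·eps.
Take delta = min(13, √13·eps). If 0 < |y − 13| < delta then y > 0 and |√y − √13| < |y − 13|/√13 < eps.

delta = min(13, √13·eps)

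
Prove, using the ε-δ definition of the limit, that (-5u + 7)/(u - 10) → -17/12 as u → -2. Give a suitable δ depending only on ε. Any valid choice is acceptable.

Let ε > 0. We want δ > 0 with 0 < |u + 2| < δ ⇒ |(-5u + 7)/(u - 10) + 17/12| < ε.
Combining over a common denominator, (-5u + 7)/(u - 10) + 17/12 = [(-5u + 7)·(-12) − 17·(u - 10)] / [(-12)·(u - 10)] = 43(u + 2) / ((-12)(u - 10)).
So |(-5u + 7)/(u - 10) + 17/12| = 43|u + 2| / (12·|u − 10|).
Require δ ≤ 6, so |u − 10| ≥ |-12| − |u + 2| > 12 − 6 = 6.
Hence |(-5u + 7)/(u - 10) + 17/12| < 43|u + 2|/(12·6) = (43/72)|u + 2|, which is < ε once |u + 2| < (72/43)ε.
Take δ = min(6, (72/43)ε). Then 0 < |u + 2| < δ forces both bounds, so |(-5u + 7)/(u - 10) + 17/12| < ε.

δ = min(6, (72/43)ε)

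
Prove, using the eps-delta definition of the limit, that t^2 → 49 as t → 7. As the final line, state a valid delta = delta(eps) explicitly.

Fix eps > 0. We seek delta > 0 with 0 < |t − 7| < delta ⇒ |t^2 − 49| < eps.
Factor: t^2 − 49 = (t − 7)(t + 7), so |t^2 − 49| = |t − 7|·|t + 7|.
Restrict delta ≤ 1. Then |t − 7| < 1 gives |t| < 8, so by the triangle inequality |t + 7| ≤ 8 + 7 = 15.
Hence |t^2 − 49| ≤ 15|t − 7|, which is < eps once |t − 7| < eps/15.
Take delta = min(1, eps/15). If 0 < |t − 7| < delta then both bounds hold and |t^2 − 49| ≤ 15|t − 7| < 15·(eps/15) = eps.

delta = min(1, eps/15)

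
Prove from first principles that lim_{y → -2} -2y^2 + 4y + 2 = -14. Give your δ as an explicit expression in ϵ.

δ = min(1, ϵ/14)

Let ϵ > 0 be given. We want δ > 0 such that 0 < |y + 2| < δ implies |(-2y^2 + 4y + 2) + 14| < ϵ.
(-2y^2 + 4y + 2) + 14 = -2y^2 + 4y + 16 = (y + 2)(-2y + 8).
So |(-2y^2 + 4y + 2) + 14| = |y + 2|·|-2y + 8|.
Require δ ≤ 1. Then |y + 2| < 1 gives |y| < 3, and by the triangle inequality |-2y + 8| ≤ 2·3 + 8 = 14.
Hence |(-2y^2 + 4y + 2) + 14| ≤ 14|y + 2| < ϵ provided |y + 2| < ϵ/14.
Choosing δ = min(1, ϵ/14) ensures both conditions, hence |(-2y^2 + 4y + 2) + 14| < ϵ.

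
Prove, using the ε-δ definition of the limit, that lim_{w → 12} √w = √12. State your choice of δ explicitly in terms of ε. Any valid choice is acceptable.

δ = min(12, √12·ε)

Let ε > 0. We want δ > 0 such that 0 < |w − 12| < δ implies |√w − √12| < ε.
Multiplying by the conjugate, |√w − √12| = |w − 12|/(√w + √12).
Restrict δ ≤ 12 so that |w − 12| < 12 forces w > 0, and then √w + √12 > √12.
Hence |√w − √12| < |w − 12|/√12, which is < ε once |w − 12| < √12·ε.
Take δ = min(12, √12·ε). If 0 < |w − 12| < δ then w > 0 and |√w − √12| < |w − 12|/√12 < ε.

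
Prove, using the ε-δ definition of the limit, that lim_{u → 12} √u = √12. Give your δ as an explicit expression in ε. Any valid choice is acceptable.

Fix ε > 0. We want δ > 0 such that 0 < |u − 12| < δ implies |√u − √12| < ε.
Rationalise: √u − √12 = (u − 12)/(√u + √12), so |√u − √12| = |u − 12|/(√u + √12).
Restrict δ ≤ 12 so that |u − 12| < 12 forces u > 0, and then √u + √12 > √12.
Hence |√u − √12| < |u − 12|/√12, which is < ε once |u − 12| < √12·ε.
Take δ = min(12, √12·ε). If 0 < |u − 12| < δ then u > 0 and |√u − √12| < |u − 12|/√12 < ε.

δ = min(12, √12·ε)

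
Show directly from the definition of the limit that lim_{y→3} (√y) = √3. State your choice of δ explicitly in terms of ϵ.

Let ϵ > 0. We want δ > 0 such that 0 < |y − 3| < δ implies |√y − √3| < ϵ.
Multiplying by the conjugate, |√y − √3| = |y − 3|/(√y + √3).
Restrict δ ≤ 3 so that |y − 3| < 3 forces y > 0, and then √y + √3 > √3.
Hence |√y − √3| < |y − 3|/√3, which is < ϵ once |y − 3| < √3·ϵ.
Take δ = min(3, √3·ϵ). If 0 < |y − 3| < δ then y > 0 and |√y − √3| < |y − 3|/√3 < ϵ.

δ = min(3, √3·ϵ)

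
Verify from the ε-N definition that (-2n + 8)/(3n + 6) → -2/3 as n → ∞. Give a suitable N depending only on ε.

N = 4/ε

Let ε > 0. For n ≥ 1, |(-2n + 8)/(3n + 6) + 2/3| = |36|/(3(3n + 6)) = 36/(3(3n + 6)).
Since 3n + 6 ≥ 3n for n ≥ 1, this is ≤ 36/(3·3n) = 4/n.
So |(-2n + 8)/(3n + 6) + 2/3| < ε whenever n > 4/ε.
Take N = 4/ε. If n > N then |(-2n + 8)/(3n + 6) + 2/3| ≤ 4/n < ε.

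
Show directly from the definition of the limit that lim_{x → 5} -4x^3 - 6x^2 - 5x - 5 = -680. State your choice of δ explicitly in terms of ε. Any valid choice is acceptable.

δ = min(1, ε/435)

Fix ε > 0. We want δ > 0 such that 0 < |x − 5| < δ implies |(-4x^3 - 6x^2 - 5x - 5) + 680| < ε.
(-4x^3 - 6x^2 - 5x - 5) + 680 = -4x^3 - 6x^2 - 5x + 675 = (x − 5)(-4x^2 - 26x - 135).
So |(-4x^3 - 6x^2 - 5x - 5) + 680| = |x − 5|·|-4x^2 - 26x - 135|.
Assume first that |x − 5| < 1, so |x| < 6. Then |-4x^2 - 26x - 135| ≤ 4·6^2 + 26·6 + 135 = 435.
Hence |(-4x^3 - 6x^2 - 5x - 5) + 680| ≤ 435|x − 5| < ε provided |x − 5| < ε/435.
Choosing δ = min(1, ε/435) ensures both conditions, hence |(-4x^3 - 6x^2 - 5x - 5) + 680| < ε.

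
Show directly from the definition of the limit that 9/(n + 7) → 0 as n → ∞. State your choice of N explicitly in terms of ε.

N = 9/ε

Fix ε > 0. For n ≥ 1, |9/(n + 7) − 0| = 9/(n + 7) ≤ 9/n.
We need 9/n < ε, i.e. n > 9/ε.
Take N = 9/ε. If n > N then |9/(n + 7)| ≤ 9/n < ε.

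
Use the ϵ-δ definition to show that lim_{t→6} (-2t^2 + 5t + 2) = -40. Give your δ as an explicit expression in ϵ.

δ = min(2, ϵ/23)

Suppose ϵ > 0. We want δ > 0 such that 0 < |t − 6| < δ implies |(-2t^2 + 5t + 2) + 40| < ϵ.
(-2t^2 + 5t + 2) + 40 = -2t^2 + 5t + 42 = (t − 6)(-2t - 7).
So |(-2t^2 + 5t + 2) + 40| = |t − 6|·|-2t - 7|.
Require δ ≤ 2. Then |t − 6| < 2 gives |t| < 8, and by the triangle inequality |-2t - 7| ≤ 2·8 + 7 = 23.
Hence |(-2t^2 + 5t + 2) + 40| ≤ 23|t − 6| < ϵ provided |t − 6| < ϵ/23.
Choosing δ = min(2, ϵ/23) ensures both conditions, hence |(-2t^2 + 5t + 2) + 40| < ϵ.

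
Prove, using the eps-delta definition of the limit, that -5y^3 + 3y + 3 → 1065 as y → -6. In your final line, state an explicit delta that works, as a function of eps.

delta = min(1, eps/632)

Suppose eps > 0. We want delta > 0 such that 0 < |y + 6| < delta implies |(-5y^3 + 3y + 3) − 1065| < eps.
(-5y^3 + 3y + 3) − 1065 = -5y^3 + 3y - 1062 = (y + 6)(-5y^2 + 30y - 177).
So |(-5y^3 + 3y + 3) − 1065| = |y + 6|·|-5y^2 + 30y - 177|.
Assume first that |y + 6| < 1, so |y| < 7. Then |-5y^2 + 30y - 177| ≤ 5·7^2 + 30·7 + 177 = 632.
Hence |(-5y^3 + 3y + 3) − 1065| ≤ 632|y + 6| < eps provided |y + 6| < eps/632.
Choosing delta = min(1, eps/632) ensures both conditions, hence |(-5y^3 + 3y + 3) − 1065| < eps.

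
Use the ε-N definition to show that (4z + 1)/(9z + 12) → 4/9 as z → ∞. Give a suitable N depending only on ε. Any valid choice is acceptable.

N = (13/27)/ε

Let ε > 0. We seek N > 0 such that z > N implies |(4z + 1)/(9z + 12) − (4/9)| < ε.
(4z + 1)/(9z + 12) − (4/9) = (9(4z + 1) − 4(9z + 12)) / (9(9z + 12)) = -39/(9(9z + 12)).
For z > 0 we have 9z + 12 > 9z, so |(4z + 1)/(9z + 12) − (4/9)| = 39/(9(9z + 12)) < 39/(9·9z) = (13/27)/z.
Thus |(4z + 1)/(9z + 12) − (4/9)| < ε whenever z > (13/27)/ε.
Take N = (13/27)/ε. If z > N then |(4z + 1)/(9z + 12) − (4/9)| < (13/27)/z < ε.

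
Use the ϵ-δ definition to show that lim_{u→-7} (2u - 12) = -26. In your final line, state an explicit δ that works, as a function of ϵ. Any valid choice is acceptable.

δ = ϵ/2

Let ϵ > 0. We need δ > 0 so that 0 < |u + 7| < δ implies |(2u - 12) + 26| < ϵ.
|(2u - 12) + 26| = |2u + 14| = 2|u + 7|.
Thus it suffices that |u + 7| < ϵ/2.
Take δ = ϵ/2. If 0 < |u + 7| < δ then |(2u - 12) + 26| = 2|u + 7| < 2·(ϵ/2) = ϵ.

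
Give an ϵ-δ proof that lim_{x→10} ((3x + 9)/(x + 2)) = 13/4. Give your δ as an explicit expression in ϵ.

Let ϵ > 0. We want δ > 0 with 0 < |x − 10| < δ ⇒ |(3x + 9)/(x + 2) − (13/4)| < ϵ.
Combining over a common denominator, (3x + 9)/(x + 2) − (13/4) = [(3x + 9)·12 − 39·(x + 2)] / [12·(x + 2)] = -3(x − 10) / (12(x + 2)).
So |(3x + 9)/(x + 2) − (13/4)| = 3|x − 10| / (12·|x + 2|).
Restrict δ ≤ 6. Then |x − 10| < 6 gives |x + 2| = |(x − 10) + 12| ≥ 12 − 6 = 6.
Hence |(3x + 9)/(x + 2) − (13/4)| < 3|x − 10|/(12·6) = (1/24)|x − 10|, which is < ϵ once |x − 10| < 24ϵ.
Take δ = min(6, 24ϵ). Then 0 < |x − 10| < δ forces both bounds, so |(3x + 9)/(x + 2) − (13/4)| < ϵ.

δ = min(6, 24ϵ)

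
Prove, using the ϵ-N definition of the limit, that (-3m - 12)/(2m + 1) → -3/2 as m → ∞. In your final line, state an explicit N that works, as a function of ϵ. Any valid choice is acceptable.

N = (21/4)/ϵ

Let ϵ > 0 be given. For m ≥ 1, |(-3m - 12)/(2m + 1) + 3/2| = |-21|/(2(2m + 1)) = 21/(2(2m + 1)).
Since 2m + 1 ≥ 2m for m ≥ 1, this is ≤ 21/(2·2m) = (21/4)/m.
So |(-3m - 12)/(2m + 1) + 3/2| < ϵ whenever m > (21/4)/ϵ.
Take N = (21/4)/ϵ. If m > N then |(-3m - 12)/(2m + 1) + 3/2| ≤ (21/4)/m < ϵ.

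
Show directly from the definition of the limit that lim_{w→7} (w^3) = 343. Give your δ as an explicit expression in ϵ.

δ = min(2, ϵ/193)

Let ϵ > 0. We seek δ > 0 with 0 < |w − 7| < δ ⇒ |w^3 − 343| < ϵ.
Factor: w^3 − 343 = (w − 7)(w^2 + 7w + 49), so |w^3 − 343| = |w − 7|·|w^2 + 7w + 49|.
Impose δ ≤ 2 so that |w| < 9; then |w^2 + 7w + 49| ≤ 193.
Hence |w^3 − 343| ≤ 193|w − 7|, which is < ϵ once |w − 7| < ϵ/193.
Take δ = min(2, ϵ/193). If 0 < |w − 7| < δ then both bounds hold and |w^3 − 343| ≤ 193|w − 7| < 193·(ϵ/193) = ϵ.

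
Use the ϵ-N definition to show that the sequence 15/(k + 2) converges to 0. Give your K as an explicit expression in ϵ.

Fix ϵ > 0. For k ≥ 1, |15/(k + 2) − 0| = 15/(k + 2) ≤ 15/k.
We need 15/k < ϵ, i.e. k > 15/ϵ.
Take K = 15/ϵ. If k > K then |15/(k + 2)| ≤ 15/k < ϵ.

K = 15/ϵ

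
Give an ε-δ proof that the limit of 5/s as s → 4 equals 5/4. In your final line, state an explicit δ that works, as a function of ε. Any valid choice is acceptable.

δ = min(2, (8/5)ε)

Let ε > 0 be given. We seek δ > 0 such that 0 < |s − 4| < δ implies |5/s − (5/4)| < ε.
|5/s − (5/4)| = 5·|4 − s|/(4·|s|) = 5|s − 4|/(4|s|).
Restrict δ ≤ 2. Then |s − 4| < 2 gives |s| > 2, so 4|s| > 8.
Then |5/s − (5/4)| < 5|s − 4|/8, which is < ε when |s − 4| < (8/5)ε.
Take δ = min(2, (8/5)ε). Then 0 < |s − 4| < δ gives both |s − 4| < 2 and |s − 4| < (8/5)ε, so |5/s − (5/4)| < ε.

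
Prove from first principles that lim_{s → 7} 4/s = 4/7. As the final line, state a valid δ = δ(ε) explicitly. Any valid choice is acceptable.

Fix ε > 0. We seek δ > 0 such that 0 < |s − 7| < δ implies |4/s − (4/7)| < ε.
|4/s − (4/7)| = 4·|7 − s|/(7·|s|) = 4|s − 7|/(7|s|).
Restrict δ ≤ 7/2. Then |s − 7| < 7/2 gives |s| > 7/2, so 7|s| > 49/2.
Then |4/s − (4/7)| < 4|s − 7|/(49/2), which is < ε when |s − 7| < (49/8)ε.
Take δ = min(7/2, (49/8)ε). Then 0 < |s − 7| < δ gives both |s − 7| < 7/2 and |s − 7| < (49/8)ε, so |4/s − (4/7)| < ε.

δ = min(7/2, (49/8)ε)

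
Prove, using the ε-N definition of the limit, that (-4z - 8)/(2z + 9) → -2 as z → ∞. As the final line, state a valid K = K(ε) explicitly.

K = 5/ε

Let ε > 0. We seek K > 0 such that z > K implies |(-4z - 8)/(2z + 9) + 2| < ε.
(-4z - 8)/(2z + 9) + 2 = (2(-4z - 8) − (-4)(2z + 9)) / (2(2z + 9)) = 20/(2(2z + 9)).
For z > 0 we have 2z + 9 > 2z, so |(-4z - 8)/(2z + 9) + 2| = 20/(2(2z + 9)) < 20/(2·2z) = 5/z.
Thus |(-4z - 8)/(2z + 9) + 2| < ε whenever z > 5/ε.
Take K = 5/ε. If z > K then |(-4z - 8)/(2z + 9) + 2| < 5/z < ε.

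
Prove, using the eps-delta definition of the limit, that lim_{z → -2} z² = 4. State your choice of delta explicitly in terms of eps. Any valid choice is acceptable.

Let eps > 0. We seek delta > 0 with 0 < |z + 2| < delta ⇒ |z² − 4| < eps.
Factor: z² − 4 = (z + 2)(z - 2), so |z² − 4| = |z + 2|·|z - 2|.
Impose delta ≤ 1 so that |z| < 3; then |z - 2| ≤ 5.
Hence |z² − 4| ≤ 5|z + 2|, which is < eps once |z + 2| < eps/5.
Take delta = min(1, eps/5). If 0 < |z + 2| < delta then both bounds hold and |z² − 4| ≤ 5|z + 2| < 5·(eps/5) = eps.

delta = min(1, eps/5)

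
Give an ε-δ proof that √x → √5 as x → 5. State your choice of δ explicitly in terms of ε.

Let ε > 0. We want δ > 0 such that 0 < |x − 5| < δ implies |√x − √5| < ε.
Rationalise: √x − √5 = (x − 5)/(√x + √5), so |√x − √5| = |x − 5|/(√x + √5).
Restrict δ ≤ 5 so that |x − 5| < 5 forces x > 0, and then √x + √5 > √5.
Hence |√x − √5| < |x − 5|/√5, which is < ε once |x − 5| < √5·ε.
Take δ = min(5, √5·ε). If 0 < |x − 5| < δ then x > 0 and |√x − √5| < |x − 5|/√5 < ε.

δ = min(5, √5·ε)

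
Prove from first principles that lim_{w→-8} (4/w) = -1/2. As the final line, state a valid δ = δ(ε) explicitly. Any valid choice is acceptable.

δ = min(4, 8ε)

Fix ε > 0. We seek δ > 0 such that 0 < |w + 8| < δ implies |4/w + 1/2| < ε.
|4/w + 1/2| = 4·|-8 − w|/(8·|w|) = 4|w + 8|/(8|w|).
Require δ ≤ 4 so that |w| > 8 − 4 = 4, hence 8|w| > 32.
Then |4/w + 1/2| < 4|w + 8|/32, which is < ε when |w + 8| < 8ε.
Take δ = min(4, 8ε). Then 0 < |w + 8| < δ gives both |w + 8| < 4 and |w + 8| < 8ε, so |4/w + 1/2| < ε.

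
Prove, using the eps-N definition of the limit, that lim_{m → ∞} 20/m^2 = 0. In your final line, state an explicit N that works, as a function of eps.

N = (20/eps)^{1/2}

Let eps > 0. For m ≥ 1, |20/m^2 − 0| = 20/m^2.
20/m^2 < eps ⇔ m^2 > 20/eps ⇔ m > (20/eps)^{1/2}.
Take N = (20/eps)^{1/2}. Then m > N implies 20/m^2 < eps.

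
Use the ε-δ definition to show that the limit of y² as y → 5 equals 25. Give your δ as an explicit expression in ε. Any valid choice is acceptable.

δ = min(1, ε/11)

Fix ε > 0. We seek δ > 0 with 0 < |y − 5| < δ ⇒ |y² − 25| < ε.
Factor: y² − 25 = (y − 5)(y + 5), so |y² − 25| = |y − 5|·|y + 5|.
Restrict δ ≤ 1. Then |y − 5| < 1 gives |y| < 6, so by the triangle inequality |y + 5| ≤ 6 + 5 = 11.
Hence |y² − 25| ≤ 11|y − 5|, which is < ε once |y − 5| < ε/11.
Take δ = min(1, ε/11). If 0 < |y − 5| < δ then both bounds hold and |y² − 25| ≤ 11|y − 5| < 11·(ε/11) = ε.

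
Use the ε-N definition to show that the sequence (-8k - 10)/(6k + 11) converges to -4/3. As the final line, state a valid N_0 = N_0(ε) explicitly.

N_0 = (7/9)/ε

Let ε > 0. For k ≥ 1, |(-8k - 10)/(6k + 11) + 4/3| = |28|/(6(6k + 11)) = 28/(6(6k + 11)).
Since 6k + 11 ≥ 6k for k ≥ 1, this is ≤ 28/(6·6k) = (7/9)/k.
So |(-8k - 10)/(6k + 11) + 4/3| < ε whenever k > (7/9)/ε.
Take N_0 = (7/9)/ε. If k > N_0 then |(-8k - 10)/(6k + 11) + 4/3| ≤ (7/9)/k < ε.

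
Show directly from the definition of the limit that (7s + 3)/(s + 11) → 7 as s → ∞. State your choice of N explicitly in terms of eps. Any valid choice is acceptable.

Suppose eps > 0. We seek N > 0 such that s > N implies |(7s + 3)/(s + 11) − 7| < eps.
(7s + 3)/(s + 11) − 7 = ((7s + 3) − 7(s + 11)) / ((s + 11)) = -74/((s + 11)).
For s > 0 we have s + 11 > s, so |(7s + 3)/(s + 11) − 7| = 74/((s + 11)) < 74/(s) = 74/s.
Thus |(7s + 3)/(s + 11) − 7| < eps whenever s > 74/eps.
Take N = 74/eps. If s > N then |(7s + 3)/(s + 11) − 7| < 74/s < eps.

N = 74/eps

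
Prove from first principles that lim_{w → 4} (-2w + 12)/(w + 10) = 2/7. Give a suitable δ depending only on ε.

Let ε > 0. We want δ > 0 with 0 < |w − 4| < δ ⇒ |(-2w + 12)/(w + 10) − (2/7)| < ε.
Combining over a common denominator, (-2w + 12)/(w + 10) − (2/7) = [(-2w + 12)·14 − 4·(w + 10)] / [14·(w + 10)] = -32(w − 4) / (14(w + 10)).
So |(-2w + 12)/(w + 10) − (2/7)| = 32|w − 4| / (14·|w + 10|).
Restrict δ ≤ 7. Then |w − 4| < 7 gives |w + 10| = |(w − 4) + 14| ≥ 14 − 7 = 7.
Hence |(-2w + 12)/(w + 10) − (2/7)| < 32|w − 4|/(14·7) = (16/49)|w − 4|, which is < ε once |w − 4| < (49/16)ε.
Take δ = min(7, (49/16)ε). Then 0 < |w − 4| < δ forces both bounds, so |(-2w + 12)/(w + 10) − (2/7)| < ε.

δ = min(7, (49/16)ε)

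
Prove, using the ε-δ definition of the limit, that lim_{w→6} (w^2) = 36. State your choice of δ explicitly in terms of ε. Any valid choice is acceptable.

Let ε > 0. We seek δ > 0 with 0 < |w − 6| < δ ⇒ |w^2 − 36| < ε.
Factor: w^2 − 36 = (w − 6)(w + 6), so |w^2 − 36| = |w − 6|·|w + 6|.
Restrict δ ≤ 1. Then |w − 6| < 1 gives |w| < 7, so by the triangle inequality |w + 6| ≤ 7 + 6 = 13.
Hence |w^2 − 36| ≤ 13|w − 6|, which is < ε once |w − 6| < ε/13.
Take δ = min(1, ε/13). If 0 < |w − 6| < δ then both bounds hold and |w^2 − 36| ≤ 13|w − 6| < 13·(ε/13) = ε.

δ = min(1, ε/13)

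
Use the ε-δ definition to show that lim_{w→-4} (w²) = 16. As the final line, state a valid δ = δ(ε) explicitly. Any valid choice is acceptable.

Fix ε > 0. We seek δ > 0 with 0 < |w + 4| < δ ⇒ |w² − 16| < ε.
Factor: w² − 16 = (w + 4)(w - 4), so |w² − 16| = |w + 4|·|w - 4|.
Restrict δ ≤ 1. Then |w + 4| < 1 gives |w| < 5, so by the triangle inequality |w - 4| ≤ 5 + 4 = 9.
Hence |w² − 16| ≤ 9|w + 4|, which is < ε once |w + 4| < ε/9.
Take δ = min(1, ε/9). If 0 < |w + 4| < δ then both bounds hold and |w² − 16| ≤ 9|w + 4| < 9·(ε/9) = ε.

δ = min(1, ε/9)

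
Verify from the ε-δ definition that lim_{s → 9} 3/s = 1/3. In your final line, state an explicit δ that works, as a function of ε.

δ = min(9/2, (27/2)ε)

Suppose ε > 0. We seek δ > 0 such that 0 < |s − 9| < δ implies |3/s − (1/3)| < ε.
|3/s − (1/3)| = 3·|9 − s|/(9·|s|) = 3|s − 9|/(9|s|).
Restrict δ ≤ 9/2. Then |s − 9| < 9/2 gives |s| > 9/2, so 9|s| > 81/2.
Then |3/s − (1/3)| < 3|s − 9|/(81/2), which is < ε when |s − 9| < (27/2)ε.
Take δ = min(9/2, (27/2)ε). Then 0 < |s − 9| < δ gives both |s − 9| < 9/2 and |s − 9| < (27/2)ε, so |3/s − (1/3)| < ε.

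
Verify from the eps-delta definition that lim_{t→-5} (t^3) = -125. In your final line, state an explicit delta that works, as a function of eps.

Let eps > 0. We seek delta > 0 with 0 < |t + 5| < delta ⇒ |t^3 + 125| < eps.
Factor: t^3 + 125 = (t + 5)(t^2 - 5t + 25), so |t^3 + 125| = |t + 5|·|t^2 - 5t + 25|.
Impose delta ≤ 1 so that |t| < 6; then |t^2 - 5t + 25| ≤ 91.
Hence |t^3 + 125| ≤ 91|t + 5|, which is < eps once |t + 5| < eps/91.
Take delta = min(1, eps/91). If 0 < |t + 5| < delta then both bounds hold and |t^3 + 125| ≤ 91|t + 5| < 91·(eps/91) = eps.

delta = min(1, eps/91)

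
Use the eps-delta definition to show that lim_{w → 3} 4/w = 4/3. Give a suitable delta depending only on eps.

Let eps > 0. We seek delta > 0 such that 0 < |w − 3| < delta implies |4/w − (4/3)| < eps.
|4/w − (4/3)| = 4·|3 − w|/(3·|w|) = 4|w − 3|/(3|w|).
Restrict delta ≤ 3/2. Then |w − 3| < 3/2 gives |w| > 3/2, so 3|w| > 9/2.
Then |4/w − (4/3)| < 4|w − 3|/(9/2), which is < eps when |w − 3| < (9/8)eps.
Take delta = min(3/2, (9/8)eps). Then 0 < |w − 3| < delta gives both |w − 3| < 3/2 and |w − 3| < (9/8)eps, so |4/w − (4/3)| < eps.

delta = min(3/2, (9/8)eps)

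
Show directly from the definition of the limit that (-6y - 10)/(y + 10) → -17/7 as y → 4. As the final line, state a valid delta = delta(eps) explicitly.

Fix eps > 0. We want delta > 0 with 0 < |y − 4| < delta ⇒ |(-6y - 10)/(y + 10) + 17/7| < eps.
Combining over a common denominator, (-6y - 10)/(y + 10) + 17/7 = [(-6y - 10)·14 − (-34)·(y + 10)] / [14·(y + 10)] = -50(y − 4) / (14(y + 10)).
So |(-6y - 10)/(y + 10) + 17/7| = 50|y − 4| / (14·|y + 10|).
Require delta ≤ 7, so |y + 10| ≥ |14| − |y − 4| > 14 − 7 = 7.
Hence |(-6y - 10)/(y + 10) + 17/7| < 50|y − 4|/(14·7) = (25/49)|y − 4|, which is < eps once |y − 4| < (49/25)eps.
Take delta = min(7, (49/25)eps). Then 0 < |y − 4| < delta forces both bounds, so |(-6y - 10)/(y + 10) + 17/7| < eps.

delta = min(7, (49/25)eps)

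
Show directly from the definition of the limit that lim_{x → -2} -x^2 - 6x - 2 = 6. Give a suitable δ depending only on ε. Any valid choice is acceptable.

δ = min(2, ε/8)

Fix ε > 0. We want δ > 0 such that 0 < |x + 2| < δ implies |(-x^2 - 6x - 2) − 6| < ε.
(-x^2 - 6x - 2) − 6 = -x^2 - 6x - 8 = (x + 2)(-x - 4).
So |(-x^2 - 6x - 2) − 6| = |x + 2|·|-x - 4|.
Require δ ≤ 2. Then |x + 2| < 2 gives |x| < 4, and by the triangle inequality |-x - 4| ≤ 4 + 4 = 8.
Hence |(-x^2 - 6x - 2) − 6| ≤ 8|x + 2| < ε provided |x + 2| < ε/8.
Choosing δ = min(2, ε/8) ensures both conditions, hence |(-x^2 - 6x - 2) − 6| < ε.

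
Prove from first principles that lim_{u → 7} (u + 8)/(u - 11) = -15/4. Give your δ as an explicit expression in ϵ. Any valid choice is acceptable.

δ = min(2, (8/19)ϵ)

Let ϵ > 0 be given. We want δ > 0 with 0 < |u − 7| < δ ⇒ |(u + 8)/(u - 11) + 15/4| < ϵ.
Combining over a common denominator, (u + 8)/(u - 11) + 15/4 = [(u + 8)·(-4) − 15·(u - 11)] / [(-4)·(u - 11)] = -19(u − 7) / ((-4)(u - 11)).
So |(u + 8)/(u - 11) + 15/4| = 19|u − 7| / (4·|u − 11|).
Require δ ≤ 2, so |u − 11| ≥ |-4| − |u − 7| > 4 − 2 = 2.
Hence |(u + 8)/(u - 11) + 15/4| < 19|u − 7|/(4·2) = (19/8)|u − 7|, which is < ϵ once |u − 7| < (8/19)ϵ.
Take δ = min(2, (8/19)ϵ). Then 0 < |u − 7| < δ forces both bounds, so |(u + 8)/(u - 11) + 15/4| < ϵ.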